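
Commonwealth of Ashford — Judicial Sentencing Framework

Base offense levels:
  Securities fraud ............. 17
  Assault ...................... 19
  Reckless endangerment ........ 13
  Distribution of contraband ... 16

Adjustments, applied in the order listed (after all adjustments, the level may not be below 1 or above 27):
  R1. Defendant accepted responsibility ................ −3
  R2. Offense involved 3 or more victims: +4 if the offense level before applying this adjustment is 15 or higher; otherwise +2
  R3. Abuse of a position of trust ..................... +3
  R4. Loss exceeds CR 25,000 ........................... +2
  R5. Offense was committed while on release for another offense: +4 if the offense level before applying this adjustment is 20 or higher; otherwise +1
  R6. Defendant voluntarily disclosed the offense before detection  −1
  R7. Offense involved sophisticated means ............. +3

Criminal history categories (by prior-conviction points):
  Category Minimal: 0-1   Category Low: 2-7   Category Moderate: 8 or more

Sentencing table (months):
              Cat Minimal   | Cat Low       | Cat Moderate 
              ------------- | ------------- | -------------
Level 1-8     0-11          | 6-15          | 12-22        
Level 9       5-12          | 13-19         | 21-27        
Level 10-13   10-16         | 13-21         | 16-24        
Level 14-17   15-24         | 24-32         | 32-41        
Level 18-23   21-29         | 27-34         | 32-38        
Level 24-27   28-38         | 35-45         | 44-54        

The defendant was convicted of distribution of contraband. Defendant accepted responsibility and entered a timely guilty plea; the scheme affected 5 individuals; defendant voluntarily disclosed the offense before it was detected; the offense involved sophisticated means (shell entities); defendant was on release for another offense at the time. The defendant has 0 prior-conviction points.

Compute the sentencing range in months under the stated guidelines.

21-29 months

Base offense level for distribution of contraband: 16.
R1 applies: 16 − 3 = 13.
R2 applies (level before this adjustment is 13 < 15, so +2): 13 + 2 = 15.
R3 does not apply.
R5 applies (level before this adjustment is 15 < 20, so +1): 15 + 1 = 16.
R6 applies: 16 − 1 = 15.
R7 applies: 15 + 3 = 18.
Final offense level: 18.
Criminal history: 0 prior points → Category Minimal (0-1).
Level 18 falls in the 18-23 band.
Grid: Level 18-23 × Category Minimal = 21-29 months.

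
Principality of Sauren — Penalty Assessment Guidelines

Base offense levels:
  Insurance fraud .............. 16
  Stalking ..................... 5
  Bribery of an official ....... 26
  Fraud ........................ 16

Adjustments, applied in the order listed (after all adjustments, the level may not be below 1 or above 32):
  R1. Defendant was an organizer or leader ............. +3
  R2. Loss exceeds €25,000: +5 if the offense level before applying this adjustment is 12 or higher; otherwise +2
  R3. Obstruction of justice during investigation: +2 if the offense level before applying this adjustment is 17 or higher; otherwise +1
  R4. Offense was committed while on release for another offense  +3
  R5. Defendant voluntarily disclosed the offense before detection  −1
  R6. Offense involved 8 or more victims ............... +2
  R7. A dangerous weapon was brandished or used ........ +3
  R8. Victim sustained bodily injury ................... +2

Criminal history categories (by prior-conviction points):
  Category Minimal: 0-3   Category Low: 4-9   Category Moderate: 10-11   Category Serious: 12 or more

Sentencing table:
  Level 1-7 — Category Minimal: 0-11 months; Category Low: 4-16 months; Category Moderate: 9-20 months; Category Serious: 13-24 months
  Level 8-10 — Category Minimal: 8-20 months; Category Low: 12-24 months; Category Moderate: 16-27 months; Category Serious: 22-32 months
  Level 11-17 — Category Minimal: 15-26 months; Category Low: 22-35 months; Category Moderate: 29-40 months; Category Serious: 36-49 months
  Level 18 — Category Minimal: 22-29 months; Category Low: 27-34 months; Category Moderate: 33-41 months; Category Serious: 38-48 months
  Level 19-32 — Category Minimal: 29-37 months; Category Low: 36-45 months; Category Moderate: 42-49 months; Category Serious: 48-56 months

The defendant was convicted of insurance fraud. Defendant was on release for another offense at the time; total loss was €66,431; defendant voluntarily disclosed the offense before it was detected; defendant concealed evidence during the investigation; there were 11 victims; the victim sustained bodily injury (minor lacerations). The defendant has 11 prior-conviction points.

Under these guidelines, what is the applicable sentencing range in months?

42-49 months

Base offense level for insurance fraud: 16.
R1 does not apply.
R2 applies (level before this adjustment is 16 ≥ 12, so +5): 16 + 5 = 21.
R3 applies (level before this adjustment is 21 ≥ 17, so +2): 21 + 2 = 23.
R4 applies: 23 + 3 = 26.
R5 applies: 26 − 1 = 25.
R6 applies: 25 + 2 = 27.
R8 applies: 27 + 2 = 29.
Final offense level: 29.
Criminal history: 11 prior points → Category Moderate (10-11).
Level 29 falls in the 19-32 band.
Grid: Level 19-32 × Category Moderate = 42-49 months.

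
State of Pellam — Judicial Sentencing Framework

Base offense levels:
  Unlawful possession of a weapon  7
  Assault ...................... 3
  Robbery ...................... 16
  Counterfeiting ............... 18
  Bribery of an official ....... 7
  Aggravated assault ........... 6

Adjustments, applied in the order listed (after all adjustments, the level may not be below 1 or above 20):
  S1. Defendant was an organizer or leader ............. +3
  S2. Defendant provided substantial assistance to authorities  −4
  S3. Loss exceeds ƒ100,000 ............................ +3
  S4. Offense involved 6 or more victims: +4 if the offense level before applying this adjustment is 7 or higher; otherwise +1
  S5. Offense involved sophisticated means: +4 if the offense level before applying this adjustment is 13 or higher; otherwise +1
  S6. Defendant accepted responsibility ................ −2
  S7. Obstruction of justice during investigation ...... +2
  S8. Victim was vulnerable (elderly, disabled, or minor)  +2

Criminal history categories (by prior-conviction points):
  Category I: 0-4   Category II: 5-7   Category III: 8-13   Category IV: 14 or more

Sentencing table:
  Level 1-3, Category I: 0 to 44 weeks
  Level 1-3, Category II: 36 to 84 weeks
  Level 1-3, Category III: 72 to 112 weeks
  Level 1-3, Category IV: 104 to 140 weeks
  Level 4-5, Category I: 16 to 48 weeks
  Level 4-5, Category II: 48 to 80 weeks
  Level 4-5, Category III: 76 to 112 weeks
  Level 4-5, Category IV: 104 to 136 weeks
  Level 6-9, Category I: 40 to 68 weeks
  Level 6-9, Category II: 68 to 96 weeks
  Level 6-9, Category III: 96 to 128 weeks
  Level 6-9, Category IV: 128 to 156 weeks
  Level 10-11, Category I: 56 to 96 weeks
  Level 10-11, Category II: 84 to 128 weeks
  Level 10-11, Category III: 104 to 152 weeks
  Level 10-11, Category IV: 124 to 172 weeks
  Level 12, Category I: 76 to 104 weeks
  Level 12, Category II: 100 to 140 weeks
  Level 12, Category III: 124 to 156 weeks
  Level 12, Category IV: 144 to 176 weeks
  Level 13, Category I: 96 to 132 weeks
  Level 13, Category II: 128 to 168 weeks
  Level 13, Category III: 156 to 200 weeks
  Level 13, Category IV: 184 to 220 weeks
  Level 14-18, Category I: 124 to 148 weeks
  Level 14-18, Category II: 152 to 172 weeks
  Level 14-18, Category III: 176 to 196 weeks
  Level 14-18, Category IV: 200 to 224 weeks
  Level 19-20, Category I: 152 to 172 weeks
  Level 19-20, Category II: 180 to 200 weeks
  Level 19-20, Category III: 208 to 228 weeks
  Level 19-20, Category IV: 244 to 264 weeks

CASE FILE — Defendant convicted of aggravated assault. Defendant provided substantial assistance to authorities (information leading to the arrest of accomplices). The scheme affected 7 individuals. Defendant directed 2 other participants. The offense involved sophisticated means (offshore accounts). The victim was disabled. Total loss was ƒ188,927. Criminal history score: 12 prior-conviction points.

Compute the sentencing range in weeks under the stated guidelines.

Base offense level for aggravated assault: 6.
S1 applies: 6 + 3 = 9.
S2 applies: 9 − 4 = 5.
S3 applies: 5 + 3 = 8.
S4 applies (level before this adjustment is 8 ≥ 7, so +4): 8 + 4 = 12.
S5 applies (level before this adjustment is 12 < 13, so +1): 12 + 1 = 13.
S8 applies: 13 + 2 = 15.
Final offense level: 15.
Criminal history: 12 prior points → Category III (8-13).
Level 15 falls in the 14-18 band.
Grid: Level 14-18 × Category III = 176-196 weeks.

176-196 weeks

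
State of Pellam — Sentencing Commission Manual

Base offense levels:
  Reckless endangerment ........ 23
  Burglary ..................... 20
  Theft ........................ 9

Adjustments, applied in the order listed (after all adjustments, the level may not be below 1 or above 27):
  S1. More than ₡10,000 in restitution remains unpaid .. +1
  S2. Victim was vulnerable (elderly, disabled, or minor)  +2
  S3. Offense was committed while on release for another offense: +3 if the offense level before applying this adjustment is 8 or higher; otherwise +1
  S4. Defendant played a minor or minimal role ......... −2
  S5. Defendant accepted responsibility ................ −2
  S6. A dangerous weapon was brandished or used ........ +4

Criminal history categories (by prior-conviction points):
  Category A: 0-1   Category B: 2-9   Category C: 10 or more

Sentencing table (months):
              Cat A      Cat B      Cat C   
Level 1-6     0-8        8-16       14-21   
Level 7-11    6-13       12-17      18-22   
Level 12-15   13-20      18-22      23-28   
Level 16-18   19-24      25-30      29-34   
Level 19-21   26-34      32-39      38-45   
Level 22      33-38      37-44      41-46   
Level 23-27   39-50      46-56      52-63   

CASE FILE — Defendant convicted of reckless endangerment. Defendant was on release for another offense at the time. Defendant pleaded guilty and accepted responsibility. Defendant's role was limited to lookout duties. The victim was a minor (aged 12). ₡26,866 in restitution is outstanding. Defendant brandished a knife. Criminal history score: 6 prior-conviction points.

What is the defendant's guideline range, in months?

Base offense level for reckless endangerment: 23.
S1 applies: 23 + 1 = 24.
S2 applies: 24 + 2 = 26.
S3 applies (level before this adjustment is 26 ≥ 8, so +3): 26 + 3 = 29.
S4 applies: 29 − 2 = 27.
S5 applies: 27 − 2 = 25.
S6 applies: 25 + 4 = 29.
Level 29 exceeds the maximum of 27; capped at 27.
Final offense level: 27.
Criminal history: 6 prior points → Category B (2-9).
Level 27 falls in the 23-27 band.
Grid: Level 23-27 × Category B = 46-56 months.

46-56 months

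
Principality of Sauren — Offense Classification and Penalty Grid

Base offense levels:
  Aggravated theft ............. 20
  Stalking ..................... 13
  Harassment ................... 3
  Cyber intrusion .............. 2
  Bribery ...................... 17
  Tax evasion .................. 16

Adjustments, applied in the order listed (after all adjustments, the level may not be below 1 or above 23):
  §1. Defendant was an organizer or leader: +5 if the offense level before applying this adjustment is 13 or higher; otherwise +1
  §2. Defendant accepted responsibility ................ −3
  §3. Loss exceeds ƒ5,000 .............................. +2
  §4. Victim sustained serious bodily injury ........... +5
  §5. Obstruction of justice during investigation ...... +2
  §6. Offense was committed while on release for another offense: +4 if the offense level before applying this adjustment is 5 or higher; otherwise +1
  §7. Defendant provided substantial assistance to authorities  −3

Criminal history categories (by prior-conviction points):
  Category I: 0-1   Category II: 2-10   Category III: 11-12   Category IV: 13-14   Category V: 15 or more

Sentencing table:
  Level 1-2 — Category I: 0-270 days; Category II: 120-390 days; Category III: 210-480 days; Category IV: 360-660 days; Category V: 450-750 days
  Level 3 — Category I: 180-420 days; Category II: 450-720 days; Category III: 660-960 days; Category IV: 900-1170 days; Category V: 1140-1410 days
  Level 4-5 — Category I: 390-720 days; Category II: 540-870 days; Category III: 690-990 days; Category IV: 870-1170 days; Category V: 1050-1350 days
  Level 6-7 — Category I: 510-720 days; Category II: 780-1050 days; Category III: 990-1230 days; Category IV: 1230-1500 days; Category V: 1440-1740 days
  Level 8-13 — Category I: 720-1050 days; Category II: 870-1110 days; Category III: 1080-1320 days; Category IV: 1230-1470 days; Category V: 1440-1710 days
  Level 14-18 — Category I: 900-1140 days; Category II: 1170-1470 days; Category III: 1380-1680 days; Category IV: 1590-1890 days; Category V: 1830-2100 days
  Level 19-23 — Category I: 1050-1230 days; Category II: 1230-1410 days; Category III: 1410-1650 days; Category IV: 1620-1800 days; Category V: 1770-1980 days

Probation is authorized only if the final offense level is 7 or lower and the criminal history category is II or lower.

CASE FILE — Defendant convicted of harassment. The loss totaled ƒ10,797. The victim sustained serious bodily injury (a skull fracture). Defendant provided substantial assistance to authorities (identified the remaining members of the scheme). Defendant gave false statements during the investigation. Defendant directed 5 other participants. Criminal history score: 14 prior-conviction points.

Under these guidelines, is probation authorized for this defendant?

No

Base offense level for harassment: 3.
§1 applies (level before this adjustment is 3 < 13, so +1): 3 + 1 = 4.
§2 does not apply.
§3 applies: 4 + 2 = 6.
§4 applies: 6 + 5 = 11.
§5 applies: 11 + 2 = 13.
§6 does not apply.
§7 applies: 13 − 3 = 10.
Final offense level: 10.
Criminal history: 14 prior points → Category IV (13-14).
Level 10 falls in the 8-13 band.
Grid: Level 8-13 × Category IV = 1230-1470 days.
Probation check: level 10 > 7 and category IV > II → not eligible.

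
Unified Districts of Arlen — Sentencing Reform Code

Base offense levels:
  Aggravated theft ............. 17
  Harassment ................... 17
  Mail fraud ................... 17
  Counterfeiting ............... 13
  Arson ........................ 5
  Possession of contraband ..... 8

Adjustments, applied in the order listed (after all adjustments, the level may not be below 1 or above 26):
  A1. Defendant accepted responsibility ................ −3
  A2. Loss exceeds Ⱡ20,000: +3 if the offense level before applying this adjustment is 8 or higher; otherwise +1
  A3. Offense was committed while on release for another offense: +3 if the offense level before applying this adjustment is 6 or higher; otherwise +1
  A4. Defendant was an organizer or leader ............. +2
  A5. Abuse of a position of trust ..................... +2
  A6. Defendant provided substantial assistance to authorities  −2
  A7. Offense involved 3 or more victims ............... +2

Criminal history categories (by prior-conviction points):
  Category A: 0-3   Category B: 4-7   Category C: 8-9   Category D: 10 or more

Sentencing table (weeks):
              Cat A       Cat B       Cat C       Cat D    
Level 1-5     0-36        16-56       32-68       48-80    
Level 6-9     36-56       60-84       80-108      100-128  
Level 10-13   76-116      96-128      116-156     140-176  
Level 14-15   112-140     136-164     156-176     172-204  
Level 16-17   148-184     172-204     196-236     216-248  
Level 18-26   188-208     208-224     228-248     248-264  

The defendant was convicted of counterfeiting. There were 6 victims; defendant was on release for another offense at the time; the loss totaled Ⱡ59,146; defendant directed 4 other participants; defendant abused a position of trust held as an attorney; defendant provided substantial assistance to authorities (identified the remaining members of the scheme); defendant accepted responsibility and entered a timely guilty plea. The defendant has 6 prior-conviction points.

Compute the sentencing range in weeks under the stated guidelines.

208-224 weeks

Base offense level for counterfeiting: 13.
A1 applies: 13 − 3 = 10.
A2 applies (level before this adjustment is 10 ≥ 8, so +3): 10 + 3 = 13.
A3 applies (level before this adjustment is 13 ≥ 6, so +3): 13 + 3 = 16.
A4 applies: 16 + 2 = 18.
A5 applies: 18 + 2 = 20.
A6 applies: 20 − 2 = 18.
A7 applies: 18 + 2 = 20.
Final offense level: 20.
Criminal history: 6 prior points → Category B (4-7).
Level 20 falls in the 18-26 band.
Grid: Level 18-26 × Category B = 208-224 weeks.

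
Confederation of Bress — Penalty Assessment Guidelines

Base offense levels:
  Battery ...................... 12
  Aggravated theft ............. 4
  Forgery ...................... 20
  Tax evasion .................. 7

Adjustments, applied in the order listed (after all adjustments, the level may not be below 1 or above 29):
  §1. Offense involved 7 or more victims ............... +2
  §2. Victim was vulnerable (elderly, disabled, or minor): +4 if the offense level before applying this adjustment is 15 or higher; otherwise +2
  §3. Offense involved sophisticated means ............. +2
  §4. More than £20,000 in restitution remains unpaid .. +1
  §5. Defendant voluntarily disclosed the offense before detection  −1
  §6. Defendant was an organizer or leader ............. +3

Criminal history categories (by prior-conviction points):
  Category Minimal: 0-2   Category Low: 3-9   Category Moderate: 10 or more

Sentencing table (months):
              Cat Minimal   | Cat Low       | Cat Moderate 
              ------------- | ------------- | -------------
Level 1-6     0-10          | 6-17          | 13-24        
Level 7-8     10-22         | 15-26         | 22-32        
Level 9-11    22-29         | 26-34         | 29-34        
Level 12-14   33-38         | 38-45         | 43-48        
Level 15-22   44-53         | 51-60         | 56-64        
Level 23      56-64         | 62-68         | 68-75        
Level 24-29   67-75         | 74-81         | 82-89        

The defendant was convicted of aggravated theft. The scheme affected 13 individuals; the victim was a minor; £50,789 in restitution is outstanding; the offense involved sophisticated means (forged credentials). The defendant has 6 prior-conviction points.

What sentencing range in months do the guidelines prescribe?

26-34 months

Base offense level for aggravated theft: 4.
§1 applies: 4 + 2 = 6.
§2 applies (level before this adjustment is 6 < 15, so +2): 6 + 2 = 8.
§3 applies: 8 + 2 = 10.
§4 applies: 10 + 1 = 11.
§5 does not apply.
§6 does not apply.
Final offense level: 11.
Criminal history: 6 prior points → Category Low (3-9).
Level 11 falls in the 9-11 band.
Grid: Level 9-11 × Category Low = 26-34 months.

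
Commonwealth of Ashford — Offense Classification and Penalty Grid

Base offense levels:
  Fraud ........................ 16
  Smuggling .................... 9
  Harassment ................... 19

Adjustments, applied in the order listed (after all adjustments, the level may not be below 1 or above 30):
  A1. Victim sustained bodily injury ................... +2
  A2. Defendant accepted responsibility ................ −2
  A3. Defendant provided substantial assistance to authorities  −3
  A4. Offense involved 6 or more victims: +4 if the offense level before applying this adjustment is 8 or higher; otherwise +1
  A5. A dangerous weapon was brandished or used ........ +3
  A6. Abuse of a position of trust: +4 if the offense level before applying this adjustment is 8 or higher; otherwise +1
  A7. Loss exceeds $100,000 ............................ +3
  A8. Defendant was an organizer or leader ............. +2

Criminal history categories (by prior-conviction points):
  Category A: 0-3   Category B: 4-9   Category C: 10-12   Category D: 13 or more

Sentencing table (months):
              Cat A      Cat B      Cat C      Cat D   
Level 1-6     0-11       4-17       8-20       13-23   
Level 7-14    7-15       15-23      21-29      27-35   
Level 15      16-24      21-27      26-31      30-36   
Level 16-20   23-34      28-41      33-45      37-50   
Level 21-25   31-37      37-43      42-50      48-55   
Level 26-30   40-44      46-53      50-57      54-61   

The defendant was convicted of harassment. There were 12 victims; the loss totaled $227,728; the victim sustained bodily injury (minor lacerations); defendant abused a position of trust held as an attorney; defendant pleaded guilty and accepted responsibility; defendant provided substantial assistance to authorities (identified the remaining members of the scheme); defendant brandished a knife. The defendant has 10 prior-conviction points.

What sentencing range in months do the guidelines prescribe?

50-57 months

Base offense level for harassment: 19.
A1 applies: 19 + 2 = 21.
A2 applies: 21 − 2 = 19.
A3 applies: 19 − 3 = 16.
A4 applies (level before this adjustment is 16 ≥ 8, so +4): 16 + 4 = 20.
A5 applies: 20 + 3 = 23.
A6 applies (level before this adjustment is 23 ≥ 8, so +4): 23 + 4 = 27.
A7 applies: 27 + 3 = 30.
A8 does not apply.
Final offense level: 30.
Criminal history: 10 prior points → Category C (10-12).
Level 30 falls in the 26-30 band.
Grid: Level 26-30 × Category C = 50-57 months.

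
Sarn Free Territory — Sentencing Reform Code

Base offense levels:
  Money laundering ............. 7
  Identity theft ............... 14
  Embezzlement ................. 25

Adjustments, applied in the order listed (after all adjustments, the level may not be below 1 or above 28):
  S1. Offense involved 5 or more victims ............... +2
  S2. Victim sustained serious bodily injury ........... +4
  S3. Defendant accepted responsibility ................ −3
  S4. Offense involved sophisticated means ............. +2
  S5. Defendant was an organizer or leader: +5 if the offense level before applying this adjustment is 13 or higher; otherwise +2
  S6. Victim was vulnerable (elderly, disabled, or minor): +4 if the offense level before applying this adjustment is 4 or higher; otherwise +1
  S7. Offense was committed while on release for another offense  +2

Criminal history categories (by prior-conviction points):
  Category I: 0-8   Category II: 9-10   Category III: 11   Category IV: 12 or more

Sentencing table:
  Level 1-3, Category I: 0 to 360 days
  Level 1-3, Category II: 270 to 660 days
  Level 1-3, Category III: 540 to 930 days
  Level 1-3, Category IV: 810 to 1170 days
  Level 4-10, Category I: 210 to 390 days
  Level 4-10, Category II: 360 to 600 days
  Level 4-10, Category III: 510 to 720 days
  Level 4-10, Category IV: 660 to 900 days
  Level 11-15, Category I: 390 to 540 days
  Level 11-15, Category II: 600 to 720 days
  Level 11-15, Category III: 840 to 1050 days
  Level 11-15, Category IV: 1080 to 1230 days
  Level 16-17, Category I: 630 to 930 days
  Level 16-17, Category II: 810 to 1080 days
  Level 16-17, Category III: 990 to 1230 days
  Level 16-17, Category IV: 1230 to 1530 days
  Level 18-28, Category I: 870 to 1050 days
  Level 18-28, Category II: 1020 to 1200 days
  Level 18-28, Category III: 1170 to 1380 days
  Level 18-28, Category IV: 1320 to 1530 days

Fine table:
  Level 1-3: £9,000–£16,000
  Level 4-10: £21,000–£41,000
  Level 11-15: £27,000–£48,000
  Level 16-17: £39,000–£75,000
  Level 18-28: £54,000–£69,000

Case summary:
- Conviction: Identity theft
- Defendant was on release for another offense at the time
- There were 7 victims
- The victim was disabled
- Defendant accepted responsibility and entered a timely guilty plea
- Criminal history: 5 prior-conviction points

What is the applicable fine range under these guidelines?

£54,000–£69,000

Base offense level for identity theft: 14.
S1 applies: 14 + 2 = 16.
S2 does not apply.
S3 applies: 16 − 3 = 13.
S4 does not apply.
S5 does not apply.
S6 applies (level before this adjustment is 13 ≥ 4, so +4): 13 + 4 = 17.
S7 applies: 17 + 2 = 19.
Final offense level: 19.
Level 19 falls in the 18-28 band.
Fine table: Level 18-28 → £54,000–£69,000.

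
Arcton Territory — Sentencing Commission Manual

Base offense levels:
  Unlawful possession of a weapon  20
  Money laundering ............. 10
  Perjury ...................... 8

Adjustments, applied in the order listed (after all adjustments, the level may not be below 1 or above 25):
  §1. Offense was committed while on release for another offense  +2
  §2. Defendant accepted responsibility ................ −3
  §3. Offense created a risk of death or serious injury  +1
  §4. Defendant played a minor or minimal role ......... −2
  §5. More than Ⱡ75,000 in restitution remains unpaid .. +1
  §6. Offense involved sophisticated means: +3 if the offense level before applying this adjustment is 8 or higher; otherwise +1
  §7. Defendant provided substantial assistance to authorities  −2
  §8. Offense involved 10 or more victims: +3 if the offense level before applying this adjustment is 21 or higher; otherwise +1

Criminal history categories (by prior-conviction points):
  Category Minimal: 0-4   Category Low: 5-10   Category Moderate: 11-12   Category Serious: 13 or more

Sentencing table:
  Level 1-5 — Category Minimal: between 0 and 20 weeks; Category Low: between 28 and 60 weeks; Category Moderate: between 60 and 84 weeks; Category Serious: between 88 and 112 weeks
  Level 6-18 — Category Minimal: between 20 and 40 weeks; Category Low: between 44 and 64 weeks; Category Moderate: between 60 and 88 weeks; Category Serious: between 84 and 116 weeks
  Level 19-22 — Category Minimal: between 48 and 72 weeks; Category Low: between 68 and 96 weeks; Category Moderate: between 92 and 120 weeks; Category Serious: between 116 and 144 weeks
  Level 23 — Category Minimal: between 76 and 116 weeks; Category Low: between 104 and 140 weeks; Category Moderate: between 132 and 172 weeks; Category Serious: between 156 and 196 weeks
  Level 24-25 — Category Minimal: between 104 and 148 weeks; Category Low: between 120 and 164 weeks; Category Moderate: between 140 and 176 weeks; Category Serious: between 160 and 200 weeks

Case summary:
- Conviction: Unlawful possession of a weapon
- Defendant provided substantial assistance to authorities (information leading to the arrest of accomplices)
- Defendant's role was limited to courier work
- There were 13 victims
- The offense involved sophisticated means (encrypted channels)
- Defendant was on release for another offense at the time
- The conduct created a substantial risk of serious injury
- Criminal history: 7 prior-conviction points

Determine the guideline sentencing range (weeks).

120-164 weeks

Base offense level for unlawful possession of a weapon: 20.
§1 applies: 20 + 2 = 22.
§3 applies: 22 + 1 = 23.
§4 applies: 23 − 2 = 21.
§5 does not apply.
§6 applies (level before this adjustment is 21 ≥ 8, so +3): 21 + 3 = 24.
§7 applies: 24 − 2 = 22.
§8 applies (level before this adjustment is 22 ≥ 21, so +3): 22 + 3 = 25.
Final offense level: 25.
Criminal history: 7 prior points → Category Low (5-10).
Level 25 falls in the 24-25 band.
Grid: Level 24-25 × Category Low = 120-164 weeks.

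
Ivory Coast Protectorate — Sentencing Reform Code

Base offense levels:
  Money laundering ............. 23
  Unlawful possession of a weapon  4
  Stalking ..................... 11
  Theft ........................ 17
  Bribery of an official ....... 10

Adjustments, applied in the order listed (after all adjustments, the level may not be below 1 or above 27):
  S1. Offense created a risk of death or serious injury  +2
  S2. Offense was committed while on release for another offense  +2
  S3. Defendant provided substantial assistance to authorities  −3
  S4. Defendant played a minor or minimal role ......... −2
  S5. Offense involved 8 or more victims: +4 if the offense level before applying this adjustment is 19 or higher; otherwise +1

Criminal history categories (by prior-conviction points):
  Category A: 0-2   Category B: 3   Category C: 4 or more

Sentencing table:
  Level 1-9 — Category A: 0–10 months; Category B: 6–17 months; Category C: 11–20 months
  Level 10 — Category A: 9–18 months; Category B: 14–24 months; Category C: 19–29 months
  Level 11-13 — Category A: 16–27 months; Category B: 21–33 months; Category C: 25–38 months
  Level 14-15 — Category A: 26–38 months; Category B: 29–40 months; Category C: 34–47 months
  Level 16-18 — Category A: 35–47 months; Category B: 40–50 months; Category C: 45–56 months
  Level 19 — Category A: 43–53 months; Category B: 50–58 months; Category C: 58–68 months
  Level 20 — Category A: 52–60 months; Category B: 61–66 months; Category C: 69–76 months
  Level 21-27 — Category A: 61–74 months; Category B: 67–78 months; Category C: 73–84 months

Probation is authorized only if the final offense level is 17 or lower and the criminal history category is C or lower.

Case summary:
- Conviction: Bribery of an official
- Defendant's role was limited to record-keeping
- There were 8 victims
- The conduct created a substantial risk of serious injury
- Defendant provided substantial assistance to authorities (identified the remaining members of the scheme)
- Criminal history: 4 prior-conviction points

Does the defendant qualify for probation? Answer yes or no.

Yes

Base offense level for bribery of an official: 10.
S1 applies: 10 + 2 = 12.
S2 does not apply.
S3 applies: 12 − 3 = 9.
S4 applies: 9 − 2 = 7.
S5 applies (level before this adjustment is 7 < 19, so +1): 7 + 1 = 8.
Final offense level: 8.
Criminal history: 4 prior points → Category C (4+).
Level 8 falls in the 1-9 band.
Grid: Level 1-9 × Category C = 11-20 months.
Probation check: level 8 ≤ 17 and category C ≤ C → eligible.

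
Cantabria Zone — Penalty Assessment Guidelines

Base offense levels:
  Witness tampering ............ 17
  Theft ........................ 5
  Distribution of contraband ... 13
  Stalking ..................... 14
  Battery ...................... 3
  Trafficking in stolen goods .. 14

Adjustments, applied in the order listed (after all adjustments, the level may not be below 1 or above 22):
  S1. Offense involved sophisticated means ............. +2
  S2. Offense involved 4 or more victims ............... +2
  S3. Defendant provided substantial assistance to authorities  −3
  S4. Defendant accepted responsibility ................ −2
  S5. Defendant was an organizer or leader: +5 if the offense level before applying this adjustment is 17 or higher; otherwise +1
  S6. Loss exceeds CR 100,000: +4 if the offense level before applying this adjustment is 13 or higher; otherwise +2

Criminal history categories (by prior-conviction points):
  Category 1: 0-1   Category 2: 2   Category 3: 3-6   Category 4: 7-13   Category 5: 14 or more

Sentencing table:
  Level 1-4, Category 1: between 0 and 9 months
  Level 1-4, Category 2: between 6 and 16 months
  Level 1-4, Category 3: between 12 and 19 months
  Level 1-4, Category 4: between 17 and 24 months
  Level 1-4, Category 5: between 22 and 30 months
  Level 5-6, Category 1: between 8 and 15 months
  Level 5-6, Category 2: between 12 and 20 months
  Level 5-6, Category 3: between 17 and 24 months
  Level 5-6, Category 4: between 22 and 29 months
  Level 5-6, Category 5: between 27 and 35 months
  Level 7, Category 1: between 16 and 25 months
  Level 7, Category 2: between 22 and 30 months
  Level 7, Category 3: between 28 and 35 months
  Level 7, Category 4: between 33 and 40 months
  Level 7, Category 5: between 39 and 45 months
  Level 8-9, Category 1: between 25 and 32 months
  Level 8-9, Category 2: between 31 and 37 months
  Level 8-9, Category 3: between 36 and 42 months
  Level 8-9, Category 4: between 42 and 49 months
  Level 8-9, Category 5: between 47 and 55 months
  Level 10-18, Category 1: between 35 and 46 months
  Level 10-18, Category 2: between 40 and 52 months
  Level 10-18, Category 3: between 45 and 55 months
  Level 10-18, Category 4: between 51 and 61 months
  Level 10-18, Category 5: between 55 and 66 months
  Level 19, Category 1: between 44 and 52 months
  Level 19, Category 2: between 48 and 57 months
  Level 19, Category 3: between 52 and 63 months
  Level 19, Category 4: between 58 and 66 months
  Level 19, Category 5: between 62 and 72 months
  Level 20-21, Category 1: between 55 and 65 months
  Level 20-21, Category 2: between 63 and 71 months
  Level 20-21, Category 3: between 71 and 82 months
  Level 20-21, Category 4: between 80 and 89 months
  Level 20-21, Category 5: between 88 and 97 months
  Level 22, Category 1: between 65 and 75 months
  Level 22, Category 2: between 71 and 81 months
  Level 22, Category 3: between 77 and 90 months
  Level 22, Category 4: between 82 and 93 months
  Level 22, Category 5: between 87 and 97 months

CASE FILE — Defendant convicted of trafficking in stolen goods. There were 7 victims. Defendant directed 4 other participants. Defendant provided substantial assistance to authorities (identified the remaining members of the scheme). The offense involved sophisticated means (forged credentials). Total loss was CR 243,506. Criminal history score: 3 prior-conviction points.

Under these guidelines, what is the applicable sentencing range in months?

71-82 months

Base offense level for trafficking in stolen goods: 14.
S1 applies: 14 + 2 = 16.
S2 applies: 16 + 2 = 18.
S3 applies: 18 − 3 = 15.
S4 does not apply.
S5 applies (level before this adjustment is 15 < 17, so +1): 15 + 1 = 16.
S6 applies (level before this adjustment is 16 ≥ 13, so +4): 16 + 4 = 20.
Final offense level: 20.
Criminal history: 3 prior points → Category 3 (3-6).
Level 20 falls in the 20-21 band.
Grid: Level 20-21 × Category 3 = 71-82 months.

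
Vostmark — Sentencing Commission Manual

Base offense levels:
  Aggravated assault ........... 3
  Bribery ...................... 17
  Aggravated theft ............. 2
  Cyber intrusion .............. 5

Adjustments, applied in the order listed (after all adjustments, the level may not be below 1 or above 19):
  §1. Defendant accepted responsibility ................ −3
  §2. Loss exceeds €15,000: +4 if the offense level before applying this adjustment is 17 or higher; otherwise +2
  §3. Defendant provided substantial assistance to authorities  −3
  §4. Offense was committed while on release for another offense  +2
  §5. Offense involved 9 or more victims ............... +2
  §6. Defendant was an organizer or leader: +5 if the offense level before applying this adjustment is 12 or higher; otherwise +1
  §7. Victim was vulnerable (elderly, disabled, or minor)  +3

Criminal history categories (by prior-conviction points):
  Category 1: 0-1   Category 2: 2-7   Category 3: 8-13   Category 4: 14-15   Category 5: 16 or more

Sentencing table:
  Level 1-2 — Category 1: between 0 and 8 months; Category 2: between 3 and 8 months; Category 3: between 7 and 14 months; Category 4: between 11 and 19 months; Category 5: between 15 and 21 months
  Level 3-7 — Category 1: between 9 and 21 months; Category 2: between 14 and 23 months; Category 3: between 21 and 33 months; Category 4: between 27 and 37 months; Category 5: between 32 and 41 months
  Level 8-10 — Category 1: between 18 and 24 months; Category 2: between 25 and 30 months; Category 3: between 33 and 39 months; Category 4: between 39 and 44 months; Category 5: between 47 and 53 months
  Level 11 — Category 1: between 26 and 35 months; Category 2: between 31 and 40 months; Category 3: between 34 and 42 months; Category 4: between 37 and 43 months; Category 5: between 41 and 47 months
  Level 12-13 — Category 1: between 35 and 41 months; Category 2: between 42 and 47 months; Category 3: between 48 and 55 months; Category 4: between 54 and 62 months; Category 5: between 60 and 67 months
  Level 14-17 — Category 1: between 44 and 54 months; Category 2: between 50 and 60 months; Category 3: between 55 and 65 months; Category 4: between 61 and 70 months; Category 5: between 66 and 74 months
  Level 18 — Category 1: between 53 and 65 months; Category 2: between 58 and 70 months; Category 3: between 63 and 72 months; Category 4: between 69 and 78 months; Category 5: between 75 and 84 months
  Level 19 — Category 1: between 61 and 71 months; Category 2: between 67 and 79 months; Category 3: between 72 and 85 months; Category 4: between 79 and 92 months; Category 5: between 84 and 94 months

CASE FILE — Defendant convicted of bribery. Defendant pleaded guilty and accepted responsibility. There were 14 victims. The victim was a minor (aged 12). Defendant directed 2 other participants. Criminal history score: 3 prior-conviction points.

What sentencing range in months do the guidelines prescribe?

Base offense level for bribery: 17.
§1 applies: 17 − 3 = 14.
§3 does not apply.
§4 does not apply.
§5 applies: 14 + 2 = 16.
§6 applies (level before this adjustment is 16 ≥ 12, so +5): 16 + 5 = 21.
§7 applies: 21 + 3 = 24.
Level 24 exceeds the maximum of 19; capped at 19.
Final offense level: 19.
Criminal history: 3 prior points → Category 2 (2-7).
Level 19 falls in the 19 band.
Grid: Level 19 × Category 2 = 67-79 months.

67-79 months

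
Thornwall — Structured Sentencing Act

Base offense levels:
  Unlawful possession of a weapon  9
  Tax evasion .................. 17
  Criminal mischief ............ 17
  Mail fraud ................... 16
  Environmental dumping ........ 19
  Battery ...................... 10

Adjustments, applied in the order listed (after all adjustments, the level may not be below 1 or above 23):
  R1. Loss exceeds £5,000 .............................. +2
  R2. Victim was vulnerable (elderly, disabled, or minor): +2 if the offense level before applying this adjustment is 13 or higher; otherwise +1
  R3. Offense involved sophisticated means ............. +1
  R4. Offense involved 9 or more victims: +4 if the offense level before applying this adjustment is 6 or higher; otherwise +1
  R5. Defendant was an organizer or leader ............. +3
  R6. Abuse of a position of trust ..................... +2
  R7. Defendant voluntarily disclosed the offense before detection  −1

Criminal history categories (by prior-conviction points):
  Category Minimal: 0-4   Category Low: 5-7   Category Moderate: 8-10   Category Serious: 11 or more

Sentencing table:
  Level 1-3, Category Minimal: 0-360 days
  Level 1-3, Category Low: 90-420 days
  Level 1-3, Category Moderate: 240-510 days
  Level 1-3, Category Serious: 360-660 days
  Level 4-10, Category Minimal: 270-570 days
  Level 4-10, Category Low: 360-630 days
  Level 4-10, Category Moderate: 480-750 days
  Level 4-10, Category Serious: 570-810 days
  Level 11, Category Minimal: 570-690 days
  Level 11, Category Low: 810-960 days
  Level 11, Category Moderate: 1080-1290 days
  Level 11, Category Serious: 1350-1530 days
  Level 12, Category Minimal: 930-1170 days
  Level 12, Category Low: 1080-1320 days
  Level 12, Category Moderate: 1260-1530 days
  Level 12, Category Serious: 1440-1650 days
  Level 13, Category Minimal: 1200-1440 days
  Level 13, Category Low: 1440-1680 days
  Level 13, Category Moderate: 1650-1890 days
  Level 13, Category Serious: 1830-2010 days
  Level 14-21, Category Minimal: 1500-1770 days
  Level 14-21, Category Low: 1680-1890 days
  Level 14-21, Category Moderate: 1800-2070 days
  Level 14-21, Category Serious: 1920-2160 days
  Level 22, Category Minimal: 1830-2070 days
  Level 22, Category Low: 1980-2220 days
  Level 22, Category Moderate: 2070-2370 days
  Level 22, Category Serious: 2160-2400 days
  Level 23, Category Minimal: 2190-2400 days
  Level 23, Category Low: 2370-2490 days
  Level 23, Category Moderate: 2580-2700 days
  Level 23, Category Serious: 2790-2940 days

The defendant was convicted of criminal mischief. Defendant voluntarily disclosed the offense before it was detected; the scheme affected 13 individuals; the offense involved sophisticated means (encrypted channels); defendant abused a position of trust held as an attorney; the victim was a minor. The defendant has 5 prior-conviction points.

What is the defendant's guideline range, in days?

Base offense level for criminal mischief: 17.
R2 applies (level before this adjustment is 17 ≥ 13, so +2): 17 + 2 = 19.
R3 applies: 19 + 1 = 20.
R4 applies (level before this adjustment is 20 ≥ 6, so +4): 20 + 4 = 24.
R5 does not apply.
R6 applies: 24 + 2 = 26.
R7 applies: 26 − 1 = 25.
Level 25 exceeds the maximum of 23; capped at 23.
Final offense level: 23.
Criminal history: 5 prior points → Category Low (5-7).
Level 23 falls in the 23 band.
Grid: Level 23 × Category Low = 2370-2490 days.

2370-2490 days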